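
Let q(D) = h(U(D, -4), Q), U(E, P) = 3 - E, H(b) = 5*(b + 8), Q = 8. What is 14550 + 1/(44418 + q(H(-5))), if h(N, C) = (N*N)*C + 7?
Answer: 663145351/45577 ≈ 14550.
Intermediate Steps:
H(b) = 40 + 5*b (H(b) = 5*(8 + b) = 40 + 5*b)
h(N, C) = 7 + C*N² (h(N, C) = N²*C + 7 = C*N² + 7 = 7 + C*N²)
q(D) = 7 + 8*(3 - D)²
14550 + 1/(44418 + q(H(-5))) = 14550 + 1/(44418 + (7 + 8*(-3 + (40 + 5*(-5)))²)) = 14550 + 1/(44418 + (7 + 8*(-3 + (40 - 25))²)) = 14550 + 1/(44418 + (7 + 8*(-3 + 15)²)) = 14550 + 1/(44418 + (7 + 8*12²)) = 14550 + 1/(44418 + (7 + 8*144)) = 14550 + 1/(44418 + (7 + 1152)) = 14550 + 1/(44418 + 1159) = 14550 + 1/45577 = 663145351/45577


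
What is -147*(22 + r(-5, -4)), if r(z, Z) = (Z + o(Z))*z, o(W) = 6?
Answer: -1764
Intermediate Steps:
r(z, Z) = z*(6 + Z) (r(z, Z) = (Z + 6)*z = (6 + Z)*z = z*(6 + Z))
-147*(22 + r(-5, -4)) = -147*(22 - 5*(6 - 4)) = -147*(22 - 5*2) = -147*(22 - 10) = -147*12 = -1764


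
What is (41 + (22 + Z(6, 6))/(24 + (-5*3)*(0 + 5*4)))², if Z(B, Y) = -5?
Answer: 127667401/76176 ≈ 1676.0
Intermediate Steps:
(41 + (22 + Z(6, 6))/(24 + (-5*3)*(0 + 5*4)))² = (41 + (22 - 5)/(24 + (-5*3)*(0 + 5*4)))² = (41 + 17/(24 - 15*(0 + 20)))² = (41 + 17/(24 - 15*20))² = (41 + 17/(24 - 300))² = (41 + 17/(-276))² = (41 + 17*(-1/276))² = (41 - 17/276)² = (11299/276)² = 127667401/76176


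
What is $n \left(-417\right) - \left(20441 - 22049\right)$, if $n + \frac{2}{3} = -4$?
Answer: $3554$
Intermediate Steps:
$n = - \frac{14}{3}$ ($n = - \frac{2}{3} - 4 = - \frac{14}{3} \approx -4.6667$)
$n \left(-417\right) - \left(20441 - 22049\right) = \left(- \frac{14}{3}\right) \left(-417\right) - \left(20441 - 22049\right) = 1946 - \left(20441 - 22049\right) = 1946 - -1608 = 1946 + 1608 = 3554$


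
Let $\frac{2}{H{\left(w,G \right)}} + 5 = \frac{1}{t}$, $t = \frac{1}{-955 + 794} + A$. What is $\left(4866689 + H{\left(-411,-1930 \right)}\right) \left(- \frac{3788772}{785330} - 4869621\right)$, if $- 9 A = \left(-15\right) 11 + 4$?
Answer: $- \frac{18341058951158858738337}{773918551} \approx -2.3699 \cdot 10^{13}$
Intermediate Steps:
$A = \frac{161}{9}$ ($A = - \frac{\left(-15\right) 11 + 4}{9} = - \frac{-165 + 4}{9} = \left(- \frac{1}{9}\right) \left(-161\right) = \frac{161}{9} \approx 17.889$)
$t = \frac{25912}{1449}$ ($t = \frac{1}{-955 + 794} + \frac{161}{9} = \frac{1}{-161} + \frac{161}{9} = - \frac{1}{161} + \frac{161}{9} = \frac{25912}{1449} \approx 17.883$)
$H{\left(w,G \right)} = - \frac{51824}{128111}$ ($H{\left(w,G \right)} = \frac{2}{-5 + \frac{1}{\frac{25912}{1449}}} = \frac{2}{-5 + \frac{1449}{25912}} = \frac{2}{- \frac{128111}{25912}} = 2 \left(- \frac{25912}{128111}\right) = - \frac{51824}{128111}$)
$\left(4866689 + H{\left(-411,-1930 \right)}\right) \left(- \frac{3788772}{785330} - 4869621\right) = \left(4866689 - \frac{51824}{128111}\right) \left(- \frac{3788772}{785330} - 4869621\right) = \frac{623476342655 \left(\left(-3788772\right) \frac{1}{785330} - 4869621\right)}{128111} = \frac{623476342655 \left(- \frac{145722}{30205} - 4869621\right)}{128111} = \frac{623476342655}{128111} \left(- \frac{147087048027}{30205}\right) = - \frac{18341058951158858738337}{773918551}$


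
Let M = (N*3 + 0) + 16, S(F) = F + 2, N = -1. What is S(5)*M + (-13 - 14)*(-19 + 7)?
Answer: 415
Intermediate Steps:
S(F) = 2 + F
M = 13 (M = (-1*3 + 0) + 16 = (-3 + 0) + 16 = -3 + 16 = 13)
S(5)*M + (-13 - 14)*(-19 + 7) = (2 + 5)*13 + (-13 - 14)*(-19 + 7) = 7*13 - 27*(-12) = 91 + 324 = 415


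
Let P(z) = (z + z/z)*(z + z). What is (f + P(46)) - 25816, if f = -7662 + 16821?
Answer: -12333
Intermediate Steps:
f = 9159
P(z) = 2*z*(1 + z) (P(z) = (z + 1)*(2*z) = (1 + z)*(2*z) = 2*z*(1 + z))
(f + P(46)) - 25816 = (9159 + 2*46*(1 + 46)) - 25816 = (9159 + 2*46*47) - 25816 = (9159 + 4324) - 25816 = 13483 - 25816 = -12333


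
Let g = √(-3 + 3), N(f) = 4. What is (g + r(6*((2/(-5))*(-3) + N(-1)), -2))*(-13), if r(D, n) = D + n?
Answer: -1898/5 ≈ -379.60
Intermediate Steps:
g = 0 (g = √0 = 0)
(g + r(6*((2/(-5))*(-3) + N(-1)), -2))*(-13) = (0 + (6*((2/(-5))*(-3) + 4) - 2))*(-13) = (0 + (6*((2*(-⅕))*(-3) + 4) - 2))*(-13) = (0 + (6*(-⅖*(-3) + 4) - 2))*(-13) = (0 + (6*(6/5 + 4) - 2))*(-13) = (0 + (6*(26/5) - 2))*(-13) = (0 + (156/5 - 2))*(-13) = (0 + 146/5)*(-13) = (146/5)*(-13) = -1898/5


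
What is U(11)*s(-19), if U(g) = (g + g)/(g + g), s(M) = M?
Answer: -19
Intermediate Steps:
U(g) = 1 (U(g) = (2*g)/((2*g)) = (2*g)*(1/(2*g)) = 1)
U(11)*s(-19) = 1*(-19) = -19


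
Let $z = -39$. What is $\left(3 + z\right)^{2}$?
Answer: $1296$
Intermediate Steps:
$\left(3 + z\right)^{2} = \left(3 - 39\right)^{2} = \left(-36\right)^{2} = 1296$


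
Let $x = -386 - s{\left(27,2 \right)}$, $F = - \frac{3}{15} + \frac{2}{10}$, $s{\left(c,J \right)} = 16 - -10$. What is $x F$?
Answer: $0$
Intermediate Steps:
$s{\left(c,J \right)} = 26$ ($s{\left(c,J \right)} = 16 + 10 = 26$)
$F = 0$ ($F = \left(-3\right) \frac{1}{15} + 2 \cdot \frac{1}{10} = - \frac{1}{5} + \frac{1}{5} = 0$)
$x = -412$ ($x = -386 - 26 = -412$)
$x F = \left(-412\right) 0 = 0$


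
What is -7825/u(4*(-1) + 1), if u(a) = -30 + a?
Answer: 7825/33 ≈ 237.12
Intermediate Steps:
-7825/u(4*(-1) + 1) = -7825/(-30 + (4*(-1) + 1)) = -7825/(-30 + (-4 + 1)) = -7825/(-30 - 3) = -7825/(-33) = -7825*(-1/33) = 7825/33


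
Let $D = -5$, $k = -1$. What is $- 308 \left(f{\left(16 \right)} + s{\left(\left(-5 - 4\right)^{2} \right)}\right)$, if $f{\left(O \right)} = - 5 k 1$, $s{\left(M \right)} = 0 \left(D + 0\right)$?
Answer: $-1540$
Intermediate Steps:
$s{\left(M \right)} = 0$ ($s{\left(M \right)} = 0 \left(-5 + 0\right) = 0 \left(-5\right) = 0$)
$f{\left(O \right)} = 5$ ($f{\left(O \right)} = \left(-5\right) \left(-1\right) 1 = 5 \cdot 1 = 5$)
$- 308 \left(f{\left(16 \right)} + s{\left(\left(-5 - 4\right)^{2} \right)}\right) = - 308 \left(5 + 0\right) = \left(-308\right) 5 = -1540$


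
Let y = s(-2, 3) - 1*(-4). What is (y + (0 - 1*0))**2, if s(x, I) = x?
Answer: 4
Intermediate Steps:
y = 2 (y = -2 - 1*(-4) = -2 + 4 = 2)
(y + (0 - 1*0))**2 = (2 + (0 - 1*0))**2 = (2 + (0 + 0))**2 = (2 + 0)**2 = 2**2 = 4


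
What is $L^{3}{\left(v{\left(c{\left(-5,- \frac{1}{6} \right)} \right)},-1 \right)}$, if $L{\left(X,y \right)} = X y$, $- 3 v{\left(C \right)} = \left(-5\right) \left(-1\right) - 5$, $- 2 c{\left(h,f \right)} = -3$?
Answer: $0$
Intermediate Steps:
$c{\left(h,f \right)} = \frac{3}{2}$ ($c{\left(h,f \right)} = \left(- \frac{1}{2}\right) \left(-3\right) = \frac{3}{2}$)
$v{\left(C \right)} = 0$ ($v{\left(C \right)} = - \frac{\left(-5\right) \left(-1\right) - 5}{3} = - \frac{5 - 5}{3} = \left(- \frac{1}{3}\right) 0 = 0$)
$L^{3}{\left(v{\left(c{\left(-5,- \frac{1}{6} \right)} \right)},-1 \right)} = \left(0 \left(-1\right)\right)^{3} = 0^{3} = 0$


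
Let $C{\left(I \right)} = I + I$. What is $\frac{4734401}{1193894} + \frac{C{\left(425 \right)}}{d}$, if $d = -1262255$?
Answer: $\frac{1195001304871}{301399734194} \approx 3.9648$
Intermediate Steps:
$C{\left(I \right)} = 2 I$
$\frac{4734401}{1193894} + \frac{C{\left(425 \right)}}{d} = \frac{4734401}{1193894} + \frac{2 \cdot 425}{-1262255} = 4734401 \cdot \frac{1}{1193894} + 850 \left(- \frac{1}{1262255}\right) = \frac{4734401}{1193894} - \frac{170}{252451} = \frac{1195001304871}{301399734194}$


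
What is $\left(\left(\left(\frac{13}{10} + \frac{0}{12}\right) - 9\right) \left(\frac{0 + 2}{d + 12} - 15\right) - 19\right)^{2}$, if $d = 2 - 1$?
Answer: $\frac{153536881}{16900} \approx 9085.0$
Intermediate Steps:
$d = 1$
$\left(\left(\left(\frac{13}{10} + \frac{0}{12}\right) - 9\right) \left(\frac{0 + 2}{d + 12} - 15\right) - 19\right)^{2} = \left(\left(\left(\frac{13}{10} + \frac{0}{12}\right) - 9\right) \left(\frac{0 + 2}{1 + 12} - 15\right) - 19\right)^{2} = \left(\left(\left(13 \cdot \frac{1}{10} + 0 \cdot \frac{1}{12}\right) - 9\right) \left(\frac{2}{13} - 15\right) - 19\right)^{2} = \left(\left(\left(\frac{13}{10} + 0\right) - 9\right) \left(2 \cdot \frac{1}{13} - 15\right) - 19\right)^{2} = \left(\left(\frac{13}{10} - 9\right) \left(\frac{2}{13} - 15\right) - 19\right)^{2} = \left(\left(- \frac{77}{10}\right) \left(- \frac{193}{13}\right) - 19\right)^{2} = \left(\frac{14861}{130} - 19\right)^{2} = \left(\frac{12391}{130}\right)^{2} = \frac{153536881}{16900}$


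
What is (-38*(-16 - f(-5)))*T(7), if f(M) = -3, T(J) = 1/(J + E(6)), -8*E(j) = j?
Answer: 1976/25 ≈ 79.040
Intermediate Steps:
E(j) = -j/8
T(J) = 1/(-3/4 + J) (T(J) = 1/(J - 1/8*6) = 1/(J - 3/4) = 1/(-3/4 + J))
(-38*(-16 - f(-5)))*T(7) = (-38*(-16 - 1*(-3)))*(4/(-3 + 4*7)) = (-38*(-16 + 3))*(4/(-3 + 28)) = (-38*(-13))*(4/25) = 494*(4*(1/25)) = 494*(4/25) = 1976/25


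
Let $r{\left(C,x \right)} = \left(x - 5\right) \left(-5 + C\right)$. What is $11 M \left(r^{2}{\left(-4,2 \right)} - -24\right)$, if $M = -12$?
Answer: $-99396$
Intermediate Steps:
$r{\left(C,x \right)} = \left(-5 + C\right) \left(-5 + x\right)$ ($r{\left(C,x \right)} = \left(-5 + x\right) \left(-5 + C\right) = \left(-5 + C\right) \left(-5 + x\right)$)
$11 M \left(r^{2}{\left(-4,2 \right)} - -24\right) = 11 \left(-12\right) \left(\left(25 - -20 - 10 - 8\right)^{2} - -24\right) = - 132 \left(\left(25 + 20 - 10 - 8\right)^{2} + 24\right) = - 132 \left(27^{2} + 24\right) = - 132 \left(729 + 24\right) = \left(-132\right) 753 = -99396$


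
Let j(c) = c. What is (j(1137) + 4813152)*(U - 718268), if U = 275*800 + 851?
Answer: -2394709191513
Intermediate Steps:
U = 220851 (U = 220000 + 851 = 220851)
(j(1137) + 4813152)*(U - 718268) = (1137 + 4813152)*(220851 - 718268) = 4814289*(-497417) = -2394709191513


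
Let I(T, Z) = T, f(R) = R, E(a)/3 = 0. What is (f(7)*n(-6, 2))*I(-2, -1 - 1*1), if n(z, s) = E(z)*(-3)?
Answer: 0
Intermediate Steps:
E(a) = 0 (E(a) = 3*0 = 0)
n(z, s) = 0 (n(z, s) = 0*(-3) = 0)
(f(7)*n(-6, 2))*I(-2, -1 - 1*1) = (7*0)*(-2) = 0*(-2) = 0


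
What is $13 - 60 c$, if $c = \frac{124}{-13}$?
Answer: $\frac{7609}{13} \approx 585.31$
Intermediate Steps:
$c = - \frac{124}{13}$ ($c = 124 \left(- \frac{1}{13}\right) = - \frac{124}{13} \approx -9.5385$)
$13 - 60 c = 13 - - \frac{7440}{13} = 13 + \frac{7440}{13} = \frac{7609}{13}$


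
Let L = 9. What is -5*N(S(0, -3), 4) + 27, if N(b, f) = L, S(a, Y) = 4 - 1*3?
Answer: -18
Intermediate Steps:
S(a, Y) = 1 (S(a, Y) = 4 - 3 = 1)
N(b, f) = 9
-5*N(S(0, -3), 4) + 27 = -5*9 + 27 = -45 + 27 = -18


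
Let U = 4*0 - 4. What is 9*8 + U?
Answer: 68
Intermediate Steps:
U = -4 (U = 0 - 4 = -4)
9*8 + U = 9*8 - 4 = 72 - 4 = 68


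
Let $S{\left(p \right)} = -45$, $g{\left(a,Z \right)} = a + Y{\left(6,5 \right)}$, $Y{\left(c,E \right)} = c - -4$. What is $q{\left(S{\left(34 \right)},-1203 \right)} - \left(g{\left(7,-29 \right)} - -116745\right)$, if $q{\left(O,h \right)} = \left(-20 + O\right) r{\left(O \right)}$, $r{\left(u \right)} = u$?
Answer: $-113837$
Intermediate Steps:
$Y{\left(c,E \right)} = 4 + c$ ($Y{\left(c,E \right)} = c + 4 = 4 + c$)
$g{\left(a,Z \right)} = 10 + a$ ($g{\left(a,Z \right)} = a + \left(4 + 6\right) = a + 10 = 10 + a$)
$q{\left(O,h \right)} = O \left(-20 + O\right)$ ($q{\left(O,h \right)} = \left(-20 + O\right) O = O \left(-20 + O\right)$)
$q{\left(S{\left(34 \right)},-1203 \right)} - \left(g{\left(7,-29 \right)} - -116745\right) = - 45 \left(-20 - 45\right) - \left(\left(10 + 7\right) - -116745\right) = \left(-45\right) \left(-65\right) - \left(17 + 116745\right) = 2925 - 116762 = -113837$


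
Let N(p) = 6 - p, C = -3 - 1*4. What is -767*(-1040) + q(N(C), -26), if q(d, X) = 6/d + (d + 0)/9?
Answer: 93328783/117 ≈ 7.9768e+5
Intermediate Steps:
C = -7 (C = -3 - 4 = -7)
q(d, X) = 6/d + d/9 (q(d, X) = 6/d + d*(⅑) = 6/d + d/9)
-767*(-1040) + q(N(C), -26) = -767*(-1040) + (6/(6 - 1*(-7)) + (6 - 1*(-7))/9) = 797680 + (6/(6 + 7) + (6 + 7)/9) = 797680 + (6/13 + (⅑)*13) = 797680 + (6*(1/13) + 13/9) = 797680 + (6/13 + 13/9) = 797680 + 223/117 = 93328783/117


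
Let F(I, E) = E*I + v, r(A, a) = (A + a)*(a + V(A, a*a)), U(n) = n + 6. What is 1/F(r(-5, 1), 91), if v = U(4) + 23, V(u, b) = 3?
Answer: -1/1423 ≈ -0.00070274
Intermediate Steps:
U(n) = 6 + n
v = 33 (v = (6 + 4) + 23 = 10 + 23 = 33)
r(A, a) = (3 + a)*(A + a) (r(A, a) = (A + a)*(a + 3) = (A + a)*(3 + a) = (3 + a)*(A + a))
F(I, E) = 33 + E*I (F(I, E) = E*I + 33 = 33 + E*I)
1/F(r(-5, 1), 91) = 1/(33 + 91*(1² + 3*(-5) + 3*1 - 5*1)) = 1/(33 + 91*(1 - 15 + 3 - 5)) = 1/(33 + 91*(-16)) = 1/(33 - 1456) = 1/(-1423) = -1/1423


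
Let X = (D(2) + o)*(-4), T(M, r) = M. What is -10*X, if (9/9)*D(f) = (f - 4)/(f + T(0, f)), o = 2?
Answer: 40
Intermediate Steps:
D(f) = (-4 + f)/f (D(f) = (f - 4)/(f + 0) = (-4 + f)/f)
X = -4 (X = ((-4 + 2)/2 + 2)*(-4) = ((½)*(-2) + 2)*(-4) = (-1 + 2)*(-4) = 1*(-4) = -4)
-10*X = -10*(-4) = 40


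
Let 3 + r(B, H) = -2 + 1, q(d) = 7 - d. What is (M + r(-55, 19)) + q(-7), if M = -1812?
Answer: -1802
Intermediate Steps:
r(B, H) = -4 (r(B, H) = -3 + (-2 + 1) = -3 - 1 = -4)
(M + r(-55, 19)) + q(-7) = (-1812 - 4) + (7 - 1*(-7)) = -1816 + (7 + 7) = -1816 + 14 = -1802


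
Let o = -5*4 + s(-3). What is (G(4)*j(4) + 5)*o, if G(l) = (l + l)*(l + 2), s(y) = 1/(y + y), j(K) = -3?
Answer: 16819/6 ≈ 2803.2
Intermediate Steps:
s(y) = 1/(2*y)
G(l) = 2*l*(2 + l) (G(l) = (2*l)*(2 + l) = 2*l*(2 + l))
o = -121/6 (o = -5*4 + (1/2)/(-3) = -20 + (1/2)*(-1/3) = -20 - 1/6 = -121/6 ≈ -20.167)
(G(4)*j(4) + 5)*o = ((2*4*(2 + 4))*(-3) + 5)*(-121/6) = ((2*4*6)*(-3) + 5)*(-121/6) = (48*(-3) + 5)*(-121/6) = (-144 + 5)*(-121/6) = -139*(-121/6) = 16819/6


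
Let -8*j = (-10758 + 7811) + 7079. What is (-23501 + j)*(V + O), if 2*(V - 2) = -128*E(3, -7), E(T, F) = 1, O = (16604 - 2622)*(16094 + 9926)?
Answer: -8737844574615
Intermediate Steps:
O = 363811640 (O = 13982*26020 = 363811640)
j = -1033/2 (j = -((-10758 + 7811) + 7079)/8 = -(-2947 + 7079)/8 = -⅛*4132 = -1033/2 ≈ -516.50)
V = -62 (V = 2 + (-128*1)/2 = 2 + (½)*(-128) = 2 - 64 = -62)
(-23501 + j)*(V + O) = (-23501 - 1033/2)*(-62 + 363811640) = -48035/2*363811578 = -8737844574615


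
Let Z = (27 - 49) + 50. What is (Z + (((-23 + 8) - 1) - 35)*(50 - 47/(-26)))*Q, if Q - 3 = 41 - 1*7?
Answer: -2514853/26 ≈ -96725.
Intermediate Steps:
Q = 37 (Q = 3 + (41 - 1*7) = 3 + (41 - 7) = 3 + 34 = 37)
Z = 28 (Z = -22 + 50 = 28)
(Z + (((-23 + 8) - 1) - 35)*(50 - 47/(-26)))*Q = (28 + (((-23 + 8) - 1) - 35)*(50 - 47/(-26)))*37 = (28 + ((-15 - 1) - 35)*(50 - 47*(-1/26)))*37 = (28 + (-16 - 35)*(50 + 47/26))*37 = (28 - 51*1347/26)*37 = (28 - 68697/26)*37 = -67969/26*37 = -2514853/26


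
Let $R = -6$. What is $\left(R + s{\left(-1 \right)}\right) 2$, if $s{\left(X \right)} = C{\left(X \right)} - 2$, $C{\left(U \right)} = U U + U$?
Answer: $-16$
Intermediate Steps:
$C{\left(U \right)} = U + U^{2}$ ($C{\left(U \right)} = U^{2} + U = U + U^{2}$)
$s{\left(X \right)} = -2 + X \left(1 + X\right)$ ($s{\left(X \right)} = X \left(1 + X\right) - 2 = -2 + X \left(1 + X\right)$)
$\left(R + s{\left(-1 \right)}\right) 2 = \left(-6 - 2\right) 2 = \left(-8\right) 2 = -16$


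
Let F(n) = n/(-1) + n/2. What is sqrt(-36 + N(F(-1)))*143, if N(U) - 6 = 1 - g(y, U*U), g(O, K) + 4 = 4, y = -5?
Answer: 143*I*sqrt(29) ≈ 770.08*I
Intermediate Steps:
g(O, K) = 0 (g(O, K) = -4 + 4 = 0)
F(n) = -n/2 (F(n) = n*(-1) + n*(1/2) = -n + n/2 = -n/2)
N(U) = 7 (N(U) = 6 + (1 - 1*0) = 6 + (1 + 0) = 6 + 1 = 7)
sqrt(-36 + N(F(-1)))*143 = sqrt(-36 + 7)*143 = sqrt(-29)*143 = (I*sqrt(29))*143 = 143*I*sqrt(29)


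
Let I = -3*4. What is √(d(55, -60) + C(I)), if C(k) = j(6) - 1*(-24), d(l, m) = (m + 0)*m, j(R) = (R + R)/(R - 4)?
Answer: 11*√30 ≈ 60.250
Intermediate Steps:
I = -12
j(R) = 2*R/(-4 + R) (j(R) = (2*R)/(-4 + R) = 2*R/(-4 + R))
d(l, m) = m² (d(l, m) = m*m = m²)
C(k) = 30 (C(k) = 2*6/(-4 + 6) - 1*(-24) = 2*6/2 + 24 = 2*6*(½) + 24 = 6 + 24 = 30)
√(d(55, -60) + C(I)) = √((-60)² + 30) = √(3600 + 30) = √3630 = 11*√30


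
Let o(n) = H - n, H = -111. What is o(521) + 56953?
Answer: 56321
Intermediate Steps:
o(n) = -111 - n
o(521) + 56953 = (-111 - 1*521) + 56953 = (-111 - 521) + 56953 = -632 + 56953 = 56321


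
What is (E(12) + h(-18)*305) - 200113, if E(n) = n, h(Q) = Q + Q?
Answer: -211081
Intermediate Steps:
h(Q) = 2*Q
(E(12) + h(-18)*305) - 200113 = (12 + (2*(-18))*305) - 200113 = (12 - 36*305) - 200113 = (12 - 10980) - 200113 = -10968 - 200113 = -211081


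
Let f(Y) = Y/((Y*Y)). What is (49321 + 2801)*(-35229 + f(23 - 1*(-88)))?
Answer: -67939602332/37 ≈ -1.8362e+9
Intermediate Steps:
f(Y) = 1/Y (f(Y) = Y/(Y**2) = Y/Y**2 = 1/Y)
(49321 + 2801)*(-35229 + f(23 - 1*(-88))) = (49321 + 2801)*(-35229 + 1/(23 - 1*(-88))) = 52122*(-35229 + 1/(23 + 88)) = 52122*(-35229 + 1/111) = 52122*(-3910418/111) = -67939602332/37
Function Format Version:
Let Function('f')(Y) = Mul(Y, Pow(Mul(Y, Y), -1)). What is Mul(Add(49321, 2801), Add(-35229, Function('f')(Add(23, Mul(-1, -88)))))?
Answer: Rational(-67939602332, 37) ≈ -1.8362e+9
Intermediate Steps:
Function('f')(Y) = Pow(Y, -1) (Function('f')(Y) = Mul(Y, Pow(Pow(Y, 2), -1)) = Mul(Y, Pow(Y, -2)) = Pow(Y, -1))
Mul(Add(49321, 2801), Add(-35229, Function('f')(Add(23, Mul(-1, -88))))) = Mul(Add(49321, 2801), Add(-35229, Pow(Add(23, Mul(-1, -88)), -1))) = Mul(52122, Add(-35229, Pow(Add(23, 88), -1))) = Mul(52122, Add(-35229, Pow(111, -1))) = Mul(52122, Add(-35229, Rational(1, 111))) = Mul(52122, Rational(-3910418, 111)) = Rational(-67939602332, 37)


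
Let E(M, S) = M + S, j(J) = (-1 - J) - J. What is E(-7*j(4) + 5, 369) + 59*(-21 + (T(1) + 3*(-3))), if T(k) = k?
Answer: -1274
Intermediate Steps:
j(J) = -1 - 2*J
E(-7*j(4) + 5, 369) + 59*(-21 + (T(1) + 3*(-3))) = ((-7*(-1 - 2*4) + 5) + 369) + 59*(-21 + (1 + 3*(-3))) = ((-7*(-1 - 8) + 5) + 369) + 59*(-21 + (1 - 9)) = ((-7*(-9) + 5) + 369) + 59*(-21 - 8) = ((63 + 5) + 369) + 59*(-29) = (68 + 369) - 1711 = 437 - 1711 = -1274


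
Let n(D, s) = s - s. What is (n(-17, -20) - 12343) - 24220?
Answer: -36563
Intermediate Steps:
n(D, s) = 0
(n(-17, -20) - 12343) - 24220 = (0 - 12343) - 24220 = -12343 - 24220 = -36563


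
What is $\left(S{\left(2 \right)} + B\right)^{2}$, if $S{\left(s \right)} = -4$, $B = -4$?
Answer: $64$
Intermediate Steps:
$\left(S{\left(2 \right)} + B\right)^{2} = \left(-4 - 4\right)^{2} = \left(-8\right)^{2} = 64$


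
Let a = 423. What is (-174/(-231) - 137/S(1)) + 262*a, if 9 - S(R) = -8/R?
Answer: 145061671/1309 ≈ 1.1082e+5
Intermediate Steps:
S(R) = 9 + 8/R (S(R) = 9 - (-8)/R = 9 + 8/R)
(-174/(-231) - 137/S(1)) + 262*a = (-174/(-231) - 137/(9 + 8/1)) + 262*423 = (-174*(-1/231) - 137/(9 + 8*1)) + 110826 = (58/77 - 137/(9 + 8)) + 110826 = (58/77 - 137/17) + 110826 = -9563/1309 + 110826 = 145061671/1309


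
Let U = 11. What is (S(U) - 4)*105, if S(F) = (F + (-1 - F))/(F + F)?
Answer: -9345/22 ≈ -424.77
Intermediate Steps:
S(F) = -1/(2*F)
(S(U) - 4)*105 = (-½/11 - 4)*105 = (-½*1/11 - 4)*105 = (-1/22 - 4)*105 = -89/22*105 = -9345/22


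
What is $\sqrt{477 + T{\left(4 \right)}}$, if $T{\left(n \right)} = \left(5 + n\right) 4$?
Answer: $3 \sqrt{57} \approx 22.65$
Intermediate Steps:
$T{\left(n \right)} = 20 + 4 n$
$\sqrt{477 + T{\left(4 \right)}} = \sqrt{477 + \left(20 + 4 \cdot 4\right)} = \sqrt{477 + \left(20 + 16\right)} = \sqrt{477 + 36} = \sqrt{513} = 3 \sqrt{57}$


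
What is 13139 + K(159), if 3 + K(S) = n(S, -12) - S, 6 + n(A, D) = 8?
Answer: 12979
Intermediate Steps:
n(A, D) = 2 (n(A, D) = -6 + 8 = 2)
K(S) = -1 - S (K(S) = -3 + (2 - S) = -1 - S)
13139 + K(159) = 13139 + (-1 - 1*159) = 13139 + (-1 - 159) = 13139 - 160 = 12979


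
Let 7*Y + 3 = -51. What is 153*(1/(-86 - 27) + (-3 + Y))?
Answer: -1297746/791 ≈ -1640.6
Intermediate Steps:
Y = -54/7 (Y = -3/7 + (⅐)*(-51) = -3/7 - 51/7 = -54/7 ≈ -7.7143)
153*(1/(-86 - 27) + (-3 + Y)) = 153*(1/(-86 - 27) + (-3 - 54/7)) = 153*(1/(-113) - 75/7) = 153*(-1/113 - 75/7) = 153*(-8482/791) = -1297746/791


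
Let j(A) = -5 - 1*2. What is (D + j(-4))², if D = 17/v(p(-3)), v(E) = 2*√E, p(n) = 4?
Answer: 121/16 ≈ 7.5625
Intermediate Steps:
j(A) = -7 (j(A) = -5 - 2 = -7)
D = 17/4 (D = 17/((2*√4)) = 17/((2*2)) = 17/4 ≈ 4.2500)
(D + j(-4))² = (17/4 - 7)² = (-11/4)² = 121/16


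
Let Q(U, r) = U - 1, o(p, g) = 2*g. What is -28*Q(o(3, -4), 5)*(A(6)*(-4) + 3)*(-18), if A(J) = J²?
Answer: 639576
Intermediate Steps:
Q(U, r) = -1 + U
-28*Q(o(3, -4), 5)*(A(6)*(-4) + 3)*(-18) = -28*(-1 + 2*(-4))*(6²*(-4) + 3)*(-18) = -28*(-1 - 8)*(36*(-4) + 3)*(-18) = -(-252)*(-144 + 3)*(-18) = -(-252)*(-141)*(-18) = -28*1269*(-18) = -35532*(-18) = 639576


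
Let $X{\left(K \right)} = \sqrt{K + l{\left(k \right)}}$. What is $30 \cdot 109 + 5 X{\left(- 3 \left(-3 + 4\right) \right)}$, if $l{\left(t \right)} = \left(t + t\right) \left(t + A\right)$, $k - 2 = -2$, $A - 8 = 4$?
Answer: $3270 + 5 i \sqrt{3} \approx 3270.0 + 8.6602 i$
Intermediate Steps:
$A = 12$ ($A = 8 + 4 = 12$)
$k = 0$ ($k = 2 - 2 = 0$)
$l{\left(t \right)} = 2 t \left(12 + t\right)$ ($l{\left(t \right)} = \left(t + t\right) \left(t + 12\right) = 2 t \left(12 + t\right)$)
$X{\left(K \right)} = \sqrt{K}$ ($X{\left(K \right)} = \sqrt{K + 2 \cdot 0 \left(12 + 0\right)} = \sqrt{K + 2 \cdot 0 \cdot 12} = \sqrt{K + 0} = \sqrt{K}$)
$30 \cdot 109 + 5 X{\left(- 3 \left(-3 + 4\right) \right)} = 30 \cdot 109 + 5 \sqrt{- 3 \left(-3 + 4\right)} = 3270 + 5 \sqrt{\left(-3\right) 1} = 3270 + 5 \sqrt{-3} = 3270 + 5 i \sqrt{3}$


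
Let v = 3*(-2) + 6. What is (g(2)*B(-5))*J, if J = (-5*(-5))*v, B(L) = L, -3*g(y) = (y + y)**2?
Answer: 0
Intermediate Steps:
v = 0 (v = -6 + 6 = 0)
g(y) = -4*y**2/3 (g(y) = -(y + y)**2/3 = -4*y**2/3)
J = 0 (J = -5*(-5)*0 = 25*0 = 0)
(g(2)*B(-5))*J = (-4/3*2**2*(-5))*0 = (-4/3*4*(-5))*0 = -16/3*(-5)*0 = (80/3)*0 = 0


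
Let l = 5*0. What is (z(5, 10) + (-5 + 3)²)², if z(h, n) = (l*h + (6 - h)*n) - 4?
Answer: 100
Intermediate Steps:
l = 0
z(h, n) = -4 + n*(6 - h) (z(h, n) = (0*h + (6 - h)*n) - 4 = (0 + n*(6 - h)) - 4 = n*(6 - h) - 4 = -4 + n*(6 - h))
(z(5, 10) + (-5 + 3)²)² = ((-4 + 6*10 - 1*5*10) + (-5 + 3)²)² = ((-4 + 60 - 50) + (-2)²)² = (6 + 4)² = 10² = 100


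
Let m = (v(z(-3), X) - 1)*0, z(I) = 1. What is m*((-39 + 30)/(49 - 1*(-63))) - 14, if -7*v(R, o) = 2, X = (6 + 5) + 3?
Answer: -14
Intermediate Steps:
X = 14 (X = 11 + 3 = 14)
v(R, o) = -2/7 (v(R, o) = -⅐*2 = -2/7)
m = 0 (m = (-2/7 - 1)*0 = -9/7*0 = 0)
m*((-39 + 30)/(49 - 1*(-63))) - 14 = 0*((-39 + 30)/(49 - 1*(-63))) - 14 = 0*(-9/(49 + 63)) - 14 = 0*(-9/112) - 14 = 0 - 14 = -14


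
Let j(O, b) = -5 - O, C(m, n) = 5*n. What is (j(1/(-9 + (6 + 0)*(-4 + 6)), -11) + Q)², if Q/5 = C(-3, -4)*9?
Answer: 7376656/9 ≈ 8.1963e+5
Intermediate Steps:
Q = -900 (Q = 5*((5*(-4))*9) = 5*(-20*9) = 5*(-180) = -900)
(j(1/(-9 + (6 + 0)*(-4 + 6)), -11) + Q)² = ((-5 - 1/(-9 + (6 + 0)*(-4 + 6))) - 900)² = ((-5 - 1/(-9 + 6*2)) - 900)² = ((-5 - 1/(-9 + 12)) - 900)² = ((-5 - 1/3) - 900)² = ((-5 - 1*⅓) - 900)² = ((-5 - ⅓) - 900)² = (-16/3 - 900)² = (-2716/3)² = 7376656/9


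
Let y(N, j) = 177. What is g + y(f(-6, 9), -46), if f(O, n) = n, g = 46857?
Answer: 47034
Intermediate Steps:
g + y(f(-6, 9), -46) = 46857 + 177 = 47034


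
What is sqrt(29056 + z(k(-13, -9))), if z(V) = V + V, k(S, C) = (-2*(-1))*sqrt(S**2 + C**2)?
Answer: 2*sqrt(7264 + 5*sqrt(10)) ≈ 170.64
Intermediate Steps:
k(S, C) = 2*sqrt(C**2 + S**2)
z(V) = 2*V
sqrt(29056 + z(k(-13, -9))) = sqrt(29056 + 2*(2*sqrt((-9)**2 + (-13)**2))) = sqrt(29056 + 2*(2*sqrt(81 + 169))) = sqrt(29056 + 2*(2*sqrt(250))) = sqrt(29056 + 2*(2*(5*sqrt(10)))) = sqrt(29056 + 2*(10*sqrt(10))) = sqrt(29056 + 20*sqrt(10))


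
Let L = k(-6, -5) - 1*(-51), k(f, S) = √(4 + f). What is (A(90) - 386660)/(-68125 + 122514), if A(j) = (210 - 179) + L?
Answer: -386578/54389 + I*√2/54389 ≈ -7.1077 + 2.6002e-5*I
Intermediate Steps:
L = 51 + I*√2 (L = √(4 - 6) - 1*(-51) = √(-2) + 51 = I*√2 + 51 = 51 + I*√2 ≈ 51.0 + 1.4142*I)
A(j) = 82 + I*√2 (A(j) = (210 - 179) + (51 + I*√2) = 31 + (51 + I*√2) = 82 + I*√2)
(A(90) - 386660)/(-68125 + 122514) = ((82 + I*√2) - 386660)/(-68125 + 122514) = (-386578 + I*√2)/54389 = (-386578 + I*√2)*(1/54389) = -386578/54389 + I*√2/54389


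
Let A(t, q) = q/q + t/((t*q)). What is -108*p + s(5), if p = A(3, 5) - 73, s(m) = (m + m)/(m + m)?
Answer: 38777/5 ≈ 7755.4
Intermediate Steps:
s(m) = 1 (s(m) = (2*m)/((2*m)) = (2*m)*(1/(2*m)) = 1)
A(t, q) = 1 + 1/q (A(t, q) = 1 + t/((q*t)) = 1 + t*(1/(q*t)) = 1 + 1/q)
p = -359/5 (p = (1 + 5)/5 - 73 = (⅕)*6 - 73 = 6/5 - 73 = -359/5 ≈ -71.800)
-108*p + s(5) = -108*(-359/5) + 1 = 38772/5 + 1 = 38777/5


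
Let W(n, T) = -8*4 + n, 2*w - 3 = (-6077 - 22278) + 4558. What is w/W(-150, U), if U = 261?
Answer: 11897/182 ≈ 65.368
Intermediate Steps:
w = -11897 (w = 3/2 + ((-6077 - 22278) + 4558)/2 = 3/2 + (-28355 + 4558)/2 = 3/2 + (1/2)*(-23797) = 3/2 - 23797/2 = -11897)
W(n, T) = -32 + n
w/W(-150, U) = -11897/(-32 - 150) = -11897/(-182) = -11897*(-1/182) = 11897/182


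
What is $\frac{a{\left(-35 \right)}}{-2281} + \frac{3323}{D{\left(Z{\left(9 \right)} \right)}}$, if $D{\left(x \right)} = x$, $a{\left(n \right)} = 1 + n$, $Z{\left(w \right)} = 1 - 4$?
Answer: $- \frac{7579661}{6843} \approx -1107.7$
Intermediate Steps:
$Z{\left(w \right)} = -3$ ($Z{\left(w \right)} = 1 - 4 = -3$)
$\frac{a{\left(-35 \right)}}{-2281} + \frac{3323}{D{\left(Z{\left(9 \right)} \right)}} = \frac{1 - 35}{-2281} + \frac{3323}{-3} = \left(-34\right) \left(- \frac{1}{2281}\right) + 3323 \left(- \frac{1}{3}\right) = \frac{34}{2281} - \frac{3323}{3} = - \frac{7579661}{6843}$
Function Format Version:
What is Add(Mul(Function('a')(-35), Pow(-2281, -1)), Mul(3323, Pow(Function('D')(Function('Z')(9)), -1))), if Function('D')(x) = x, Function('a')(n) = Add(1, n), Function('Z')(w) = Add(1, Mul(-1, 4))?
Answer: Rational(-7579661, 6843) ≈ -1107.7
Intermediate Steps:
Function('Z')(w) = -3 (Function('Z')(w) = Add(1, -4) = -3)
Add(Mul(Function('a')(-35), Pow(-2281, -1)), Mul(3323, Pow(Function('D')(Function('Z')(9)), -1))) = Add(Mul(Add(1, -35), Pow(-2281, -1)), Mul(3323, Pow(-3, -1))) = Add(Mul(-34, Rational(-1, 2281)), Mul(3323, Rational(-1, 3))) = Add(Rational(34, 2281), Rational(-3323, 3)) = Rational(-7579661, 6843)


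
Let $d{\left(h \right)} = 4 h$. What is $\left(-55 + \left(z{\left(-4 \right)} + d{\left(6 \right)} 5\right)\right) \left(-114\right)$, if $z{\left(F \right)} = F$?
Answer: $-6954$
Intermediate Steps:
$\left(-55 + \left(z{\left(-4 \right)} + d{\left(6 \right)} 5\right)\right) \left(-114\right) = \left(-55 - \left(4 - 4 \cdot 6 \cdot 5\right)\right) \left(-114\right) = \left(-55 + \left(-4 + 24 \cdot 5\right)\right) \left(-114\right) = \left(-55 + \left(-4 + 120\right)\right) \left(-114\right) = \left(-55 + 116\right) \left(-114\right) = 61 \left(-114\right) = -6954$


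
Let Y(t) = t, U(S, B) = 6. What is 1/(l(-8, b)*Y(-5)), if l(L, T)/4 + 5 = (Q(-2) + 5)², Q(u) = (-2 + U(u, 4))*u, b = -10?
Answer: -1/80 ≈ -0.012500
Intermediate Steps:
Q(u) = 4*u (Q(u) = (-2 + 6)*u = 4*u)
l(L, T) = 16 (l(L, T) = -20 + 4*(4*(-2) + 5)² = -20 + 4*(-8 + 5)² = -20 + 4*(-3)² = -20 + 4*9 = -20 + 36 = 16)
1/(l(-8, b)*Y(-5)) = 1/(16*(-5)) = 1/(-80) = -1/80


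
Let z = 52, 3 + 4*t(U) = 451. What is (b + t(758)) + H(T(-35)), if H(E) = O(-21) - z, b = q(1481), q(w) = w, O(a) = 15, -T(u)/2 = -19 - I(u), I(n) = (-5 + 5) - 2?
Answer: 1556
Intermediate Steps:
t(U) = 112 (t(U) = -¾ + (¼)*451 = -¾ + 451/4 = 112)
I(n) = -2 (I(n) = 0 - 2 = -2)
T(u) = 34 (T(u) = -2*(-19 - 1*(-2)) = -2*(-19 + 2) = -2*(-17) = 34)
b = 1481
H(E) = -37 (H(E) = 15 - 1*52 = 15 - 52 = -37)
(b + t(758)) + H(T(-35)) = (1481 + 112) - 37 = 1593 - 37 = 1556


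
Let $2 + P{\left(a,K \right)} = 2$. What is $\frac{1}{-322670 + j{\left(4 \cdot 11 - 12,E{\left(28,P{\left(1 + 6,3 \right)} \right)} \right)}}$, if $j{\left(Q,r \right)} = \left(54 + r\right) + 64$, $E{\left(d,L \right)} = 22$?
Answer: $- \frac{1}{322530} \approx -3.1005 \cdot 10^{-6}$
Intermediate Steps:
$P{\left(a,K \right)} = 0$ ($P{\left(a,K \right)} = -2 + 2 = 0$)
$j{\left(Q,r \right)} = 118 + r$
$\frac{1}{-322670 + j{\left(4 \cdot 11 - 12,E{\left(28,P{\left(1 + 6,3 \right)} \right)} \right)}} = \frac{1}{-322670 + \left(118 + 22\right)} = \frac{1}{-322670 + 140} = \frac{1}{-322530} = - \frac{1}{322530}$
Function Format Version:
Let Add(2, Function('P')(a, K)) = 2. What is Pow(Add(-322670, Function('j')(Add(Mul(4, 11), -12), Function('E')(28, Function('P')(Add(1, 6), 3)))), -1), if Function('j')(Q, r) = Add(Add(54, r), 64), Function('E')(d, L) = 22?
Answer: Rational(-1, 322530) ≈ -3.1005e-6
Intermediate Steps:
Function('P')(a, K) = 0 (Function('P')(a, K) = Add(-2, 2) = 0)
Function('j')(Q, r) = Add(118, r)
Pow(Add(-322670, Function('j')(Add(Mul(4, 11), -12), Function('E')(28, Function('P')(Add(1, 6), 3)))), -1) = Pow(Add(-322670, Add(118, 22)), -1) = Pow(Add(-322670, 140), -1) = Pow(-322530, -1) = Rational(-1, 322530)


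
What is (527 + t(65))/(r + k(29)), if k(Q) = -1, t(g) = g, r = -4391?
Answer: -74/549 ≈ -0.13479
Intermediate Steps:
(527 + t(65))/(r + k(29)) = (527 + 65)/(-4391 - 1) = 592/(-4392) = 592*(-1/4392) = -74/549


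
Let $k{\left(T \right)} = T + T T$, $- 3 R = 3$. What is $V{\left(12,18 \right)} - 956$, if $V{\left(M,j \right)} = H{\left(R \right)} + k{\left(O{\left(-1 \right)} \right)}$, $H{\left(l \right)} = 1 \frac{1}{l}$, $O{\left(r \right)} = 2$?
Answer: $-951$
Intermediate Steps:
$R = -1$ ($R = \left(- \frac{1}{3}\right) 3 = -1$)
$k{\left(T \right)} = T + T^{2}$
$H{\left(l \right)} = \frac{1}{l}$
$V{\left(M,j \right)} = 5$ ($V{\left(M,j \right)} = \frac{1}{-1} + 2 \left(1 + 2\right) = -1 + 2 \cdot 3 = -1 + 6 = 5$)
$V{\left(12,18 \right)} - 956 = 5 - 956 = -951$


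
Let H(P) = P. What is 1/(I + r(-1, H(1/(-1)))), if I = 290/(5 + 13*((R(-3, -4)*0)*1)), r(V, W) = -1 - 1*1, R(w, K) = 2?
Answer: 1/56 ≈ 0.017857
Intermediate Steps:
r(V, W) = -2 (r(V, W) = -1 - 1 = -2)
I = 58 (I = 290/(5 + 13*((2*0)*1)) = 290/(5 + 13*(0*1)) = 290/(5 + 13*0) = 290/(5 + 0) = 290/5 = 290*(1/5) = 58)
1/(I + r(-1, H(1/(-1)))) = 1/(58 - 2) = 1/56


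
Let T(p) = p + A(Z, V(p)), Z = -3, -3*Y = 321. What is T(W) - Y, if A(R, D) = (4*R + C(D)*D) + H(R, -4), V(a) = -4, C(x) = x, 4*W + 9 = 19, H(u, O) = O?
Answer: 219/2 ≈ 109.50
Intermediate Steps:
Y = -107 (Y = -1/3*321 = -107)
W = 5/2 (W = -9/4 + (1/4)*19 = -9/4 + 19/4 = 5/2 ≈ 2.5000)
A(R, D) = -4 + D**2 + 4*R (A(R, D) = (4*R + D*D) - 4 = (4*R + D**2) - 4 = (D**2 + 4*R) - 4 = -4 + D**2 + 4*R)
T(p) = p (T(p) = p + (-4 + (-4)**2 + 4*(-3)) = p + (-4 + 16 - 12) = p + 0 = p)
T(W) - Y = 5/2 - 1*(-107) = 5/2 + 107 = 219/2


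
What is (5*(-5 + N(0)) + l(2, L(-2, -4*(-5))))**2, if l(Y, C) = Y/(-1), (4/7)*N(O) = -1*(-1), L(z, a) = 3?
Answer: 5329/16 ≈ 333.06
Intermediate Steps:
N(O) = 7/4 (N(O) = 7*(-1*(-1))/4 = (7/4)*1 = 7/4)
l(Y, C) = -Y (l(Y, C) = Y*(-1) = -Y)
(5*(-5 + N(0)) + l(2, L(-2, -4*(-5))))**2 = (5*(-5 + 7/4) - 1*2)**2 = (5*(-13/4) - 2)**2 = (-65/4 - 2)**2 = (-73/4)**2 = 5329/16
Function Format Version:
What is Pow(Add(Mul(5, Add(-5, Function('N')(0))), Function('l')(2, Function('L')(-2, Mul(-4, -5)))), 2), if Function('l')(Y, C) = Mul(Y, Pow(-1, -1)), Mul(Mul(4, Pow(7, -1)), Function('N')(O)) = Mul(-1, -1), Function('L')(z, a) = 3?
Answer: Rational(5329, 16) ≈ 333.06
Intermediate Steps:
Function('N')(O) = Rational(7, 4) (Function('N')(O) = Mul(Rational(7, 4), Mul(-1, -1)) = Mul(Rational(7, 4), 1) = Rational(7, 4))
Function('l')(Y, C) = Mul(-1, Y) (Function('l')(Y, C) = Mul(Y, -1) = Mul(-1, Y))
Pow(Add(Mul(5, Add(-5, Function('N')(0))), Function('l')(2, Function('L')(-2, Mul(-4, -5)))), 2) = Pow(Add(Mul(5, Add(-5, Rational(7, 4))), Mul(-1, 2)), 2) = Pow(Add(Mul(5, Rational(-13, 4)), -2), 2) = Pow(Add(Rational(-65, 4), -2), 2) = Pow(Rational(-73, 4), 2) = Rational(5329, 16)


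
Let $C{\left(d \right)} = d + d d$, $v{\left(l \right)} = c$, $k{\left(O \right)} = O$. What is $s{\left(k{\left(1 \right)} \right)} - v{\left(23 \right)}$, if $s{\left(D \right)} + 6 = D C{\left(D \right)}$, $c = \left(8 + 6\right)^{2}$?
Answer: $-200$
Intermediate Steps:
$c = 196$ ($c = 14^{2} = 196$)
$v{\left(l \right)} = 196$
$C{\left(d \right)} = d + d^{2}$
$s{\left(D \right)} = -6 + D^{2} \left(1 + D\right)$ ($s{\left(D \right)} = -6 + D D \left(1 + D\right) = -6 + D^{2} \left(1 + D\right)$)
$s{\left(k{\left(1 \right)} \right)} - v{\left(23 \right)} = \left(-6 + 1^{2} \left(1 + 1\right)\right) - 196 = \left(-6 + 1 \cdot 2\right) - 196 = \left(-6 + 2\right) - 196 = -4 - 196 = -200$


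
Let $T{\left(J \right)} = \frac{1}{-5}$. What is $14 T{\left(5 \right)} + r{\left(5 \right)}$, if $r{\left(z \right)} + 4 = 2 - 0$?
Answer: $- \frac{24}{5} \approx -4.8$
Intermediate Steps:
$r{\left(z \right)} = -2$ ($r{\left(z \right)} = -4 + \left(2 - 0\right) = -4 + \left(2 + 0\right) = -4 + 2 = -2$)
$T{\left(J \right)} = - \frac{1}{5}$
$14 T{\left(5 \right)} + r{\left(5 \right)} = 14 \left(- \frac{1}{5}\right) - 2 = - \frac{14}{5} - 2 = - \frac{24}{5}$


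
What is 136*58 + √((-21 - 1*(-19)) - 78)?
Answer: 7888 + 4*I*√5 ≈ 7888.0 + 8.9443*I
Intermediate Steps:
136*58 + √((-21 - 1*(-19)) - 78) = 7888 + √((-21 + 19) - 78) = 7888 + √(-2 - 78) = 7888 + √(-80) = 7888 + 4*I*√5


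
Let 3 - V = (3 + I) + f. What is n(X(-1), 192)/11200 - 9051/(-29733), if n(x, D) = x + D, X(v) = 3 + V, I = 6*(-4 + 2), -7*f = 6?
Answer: 50190661/155404480 ≈ 0.32297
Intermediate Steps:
f = -6/7 (f = -⅐*6 = -6/7 ≈ -0.85714)
I = -12 (I = 6*(-2) = -12)
V = 90/7 (V = 3 - ((3 - 12) - 6/7) = 3 - (-9 - 6/7) = 3 - 1*(-69/7) = 3 + 69/7 = 90/7 ≈ 12.857)
X(v) = 111/7 (X(v) = 3 + 90/7 = 111/7)
n(x, D) = D + x
n(X(-1), 192)/11200 - 9051/(-29733) = (192 + 111/7)/11200 - 9051/(-29733) = (1455/7)*(1/11200) - 9051*(-1/29733) = 291/15680 + 3017/9911 = 50190661/155404480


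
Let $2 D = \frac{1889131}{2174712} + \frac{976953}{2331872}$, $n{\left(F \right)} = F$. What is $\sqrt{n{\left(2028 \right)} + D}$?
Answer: $\frac{\sqrt{50947017211646110016500611}}{158473438152} \approx 45.04$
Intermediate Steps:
$D = \frac{816225386971}{1267787505216}$ ($D = \frac{\frac{1889131}{2174712} + \frac{976953}{2331872}}{2} = \frac{1}{2} \cdot \frac{816225386971}{633893752608} = \frac{816225386971}{1267787505216} \approx 0.64382$)
$\sqrt{n{\left(2028 \right)} + D} = \sqrt{2028 + \frac{816225386971}{1267787505216}} = \sqrt{\frac{2571889285965019}{1267787505216}} = \frac{\sqrt{50947017211646110016500611}}{158473438152}$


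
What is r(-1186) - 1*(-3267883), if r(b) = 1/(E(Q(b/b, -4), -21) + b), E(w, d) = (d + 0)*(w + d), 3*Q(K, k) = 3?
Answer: 2503198377/766 ≈ 3.2679e+6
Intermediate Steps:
Q(K, k) = 1 (Q(K, k) = (1/3)*3 = 1)
E(w, d) = d*(d + w)
r(b) = 1/(420 + b) (r(b) = 1/(-21*(-21 + 1) + b) = 1/(-21*(-20) + b) = 1/(420 + b))
r(-1186) - 1*(-3267883) = 1/(420 - 1186) - 1*(-3267883) = 1/(-766) + 3267883 = -1/766 + 3267883 = 2503198377/766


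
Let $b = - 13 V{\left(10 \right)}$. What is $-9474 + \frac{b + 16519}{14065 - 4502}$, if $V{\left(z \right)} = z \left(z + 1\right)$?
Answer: $- \frac{90584773}{9563} \approx -9472.4$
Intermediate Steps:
$V{\left(z \right)} = z \left(1 + z\right)$
$b = -1430$ ($b = - 13 \cdot 10 \left(1 + 10\right) = - 13 \cdot 10 \cdot 11 = \left(-13\right) 110 = -1430$)
$-9474 + \frac{b + 16519}{14065 - 4502} = -9474 + \frac{-1430 + 16519}{14065 - 4502} = -9474 + \frac{15089}{9563} = - \frac{90584773}{9563}$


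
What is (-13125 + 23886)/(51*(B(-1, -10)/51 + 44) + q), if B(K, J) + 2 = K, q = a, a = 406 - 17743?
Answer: -211/296 ≈ -0.71284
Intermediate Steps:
a = -17337
q = -17337
B(K, J) = -2 + K
(-13125 + 23886)/(51*(B(-1, -10)/51 + 44) + q) = (-13125 + 23886)/(51*((-2 - 1)/51 + 44) - 17337) = 10761/(51*(-3*1/51 + 44) - 17337) = 10761/(51*(-1/17 + 44) - 17337) = 10761/(51*(747/17) - 17337) = 10761/(2241 - 17337) = 10761/(-15096) = 10761*(-1/15096) = -211/296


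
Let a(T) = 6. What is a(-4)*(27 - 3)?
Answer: 144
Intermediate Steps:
a(-4)*(27 - 3) = 6*(27 - 3) = 6*24 = 144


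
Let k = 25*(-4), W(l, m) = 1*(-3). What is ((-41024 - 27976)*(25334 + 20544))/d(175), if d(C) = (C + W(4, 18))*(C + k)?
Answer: -10551940/43 ≈ -2.4539e+5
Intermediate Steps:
W(l, m) = -3
k = -100
d(C) = (-100 + C)*(-3 + C) (d(C) = (C - 3)*(C - 100) = (-3 + C)*(-100 + C) = (-100 + C)*(-3 + C))
((-41024 - 27976)*(25334 + 20544))/d(175) = ((-41024 - 27976)*(25334 + 20544))/(300 + 175**2 - 103*175) = (-69000*45878)/(300 + 30625 - 18025) = -3165582000/12900 = -3165582000*1/12900 = -10551940/43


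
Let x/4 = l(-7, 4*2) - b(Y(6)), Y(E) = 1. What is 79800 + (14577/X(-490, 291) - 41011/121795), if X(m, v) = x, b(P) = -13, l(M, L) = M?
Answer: 78345401817/974360 ≈ 80407.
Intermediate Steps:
x = 24 (x = 4*(-7 - 1*(-13)) = 4*(-7 + 13) = 4*6 = 24)
X(m, v) = 24
79800 + (14577/X(-490, 291) - 41011/121795) = 79800 + (14577/24 - 41011/121795) = 79800 + (14577*(1/24) - 41011*1/121795) = 79800 + (4859/8 - 41011/121795) = 79800 + 591473817/974360 = 78345401817/974360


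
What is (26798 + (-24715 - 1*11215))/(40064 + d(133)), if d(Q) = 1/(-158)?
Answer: -480952/2110037 ≈ -0.22794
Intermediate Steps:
d(Q) = -1/158
(26798 + (-24715 - 1*11215))/(40064 + d(133)) = (26798 + (-24715 - 1*11215))/(40064 - 1/158) = (26798 + (-24715 - 11215))/(6330111/158) = (26798 - 35930)*(158/6330111) = -9132*158/6330111 = -480952/2110037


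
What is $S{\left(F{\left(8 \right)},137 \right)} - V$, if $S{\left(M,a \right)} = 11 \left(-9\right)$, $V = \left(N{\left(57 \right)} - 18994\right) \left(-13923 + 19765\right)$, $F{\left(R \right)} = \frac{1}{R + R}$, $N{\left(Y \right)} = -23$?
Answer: $111097215$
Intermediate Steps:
$F{\left(R \right)} = \frac{1}{2 R}$
$V = -111097314$ ($V = \left(-23 - 18994\right) \left(-13923 + 19765\right) = \left(-19017\right) 5842 = -111097314$)
$S{\left(M,a \right)} = -99$
$S{\left(F{\left(8 \right)},137 \right)} - V = -99 - -111097314 = -99 + 111097314 = 111097215$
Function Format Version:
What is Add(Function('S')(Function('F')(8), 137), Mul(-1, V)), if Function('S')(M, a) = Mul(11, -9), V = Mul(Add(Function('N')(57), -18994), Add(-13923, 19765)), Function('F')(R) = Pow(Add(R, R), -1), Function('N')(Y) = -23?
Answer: 111097215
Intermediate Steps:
Function('F')(R) = Mul(Rational(1, 2), Pow(R, -1)) (Function('F')(R) = Pow(Mul(2, R), -1) = Mul(Rational(1, 2), Pow(R, -1)))
V = -111097314 (V = Mul(Add(-23, -18994), Add(-13923, 19765)) = Mul(-19017, 5842) = -111097314)
Function('S')(M, a) = -99
Add(Function('S')(Function('F')(8), 137), Mul(-1, V)) = Add(-99, Mul(-1, -111097314)) = Add(-99, 111097314) = 111097215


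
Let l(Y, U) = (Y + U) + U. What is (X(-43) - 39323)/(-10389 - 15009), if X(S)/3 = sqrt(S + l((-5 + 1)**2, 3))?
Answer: 39323/25398 - I*sqrt(21)/8466 ≈ 1.5483 - 0.00054129*I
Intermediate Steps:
l(Y, U) = Y + 2*U (l(Y, U) = (U + Y) + U = Y + 2*U)
X(S) = 3*sqrt(22 + S) (X(S) = 3*sqrt(S + ((-5 + 1)**2 + 2*3)) = 3*sqrt(S + ((-4)**2 + 6)) = 3*sqrt(S + (16 + 6)) = 3*sqrt(S + 22) = 3*sqrt(22 + S))
(X(-43) - 39323)/(-10389 - 15009) = (3*sqrt(22 - 43) - 39323)/(-10389 - 15009) = (3*sqrt(-21) - 39323)/(-25398) = (3*(I*sqrt(21)) - 39323)*(-1/25398) = (3*I*sqrt(21) - 39323)*(-1/25398) = (-39323 + 3*I*sqrt(21))*(-1/25398) = 39323/25398 - I*sqrt(21)/8466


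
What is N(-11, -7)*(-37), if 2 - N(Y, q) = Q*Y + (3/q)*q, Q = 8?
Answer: -3219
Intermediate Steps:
N(Y, q) = -1 - 8*Y (N(Y, q) = 2 - (8*Y + (3/q)*q) = 2 - (8*Y + 3) = 2 - (3 + 8*Y) = 2 + (-3 - 8*Y) = -1 - 8*Y)
N(-11, -7)*(-37) = (-1 - 8*(-11))*(-37) = (-1 + 88)*(-37) = 87*(-37) = -3219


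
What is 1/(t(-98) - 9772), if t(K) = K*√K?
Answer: I/(14*(-698*I + 49*√2)) ≈ -0.00010133 + 1.006e-5*I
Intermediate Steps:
t(K) = K^(3/2)
1/(t(-98) - 9772) = 1/((-98)^(3/2) - 9772) = 1/(-686*I*√2 - 9772) = 1/(-9772 - 686*I*√2)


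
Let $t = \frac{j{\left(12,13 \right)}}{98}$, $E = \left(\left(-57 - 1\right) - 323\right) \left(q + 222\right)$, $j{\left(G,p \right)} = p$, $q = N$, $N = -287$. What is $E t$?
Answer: $\frac{321945}{98} \approx 3285.2$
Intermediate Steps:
$q = -287$
$E = 24765$ ($E = \left(\left(-57 - 1\right) - 323\right) \left(-287 + 222\right) = \left(\left(-57 - 1\right) - 323\right) \left(-65\right) = \left(-58 - 323\right) \left(-65\right) = \left(-381\right) \left(-65\right) = 24765$)
$t = \frac{13}{98} \approx 0.13265$
$E t = 24765 \cdot \frac{13}{98} = \frac{321945}{98}$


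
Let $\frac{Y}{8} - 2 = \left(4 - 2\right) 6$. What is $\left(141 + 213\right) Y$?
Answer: $39648$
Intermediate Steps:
$Y = 112$ ($Y = 16 + 8 \left(4 - 2\right) 6 = 16 + 8 \cdot 2 \cdot 6 = 16 + 8 \cdot 12 = 16 + 96 = 112$)
$\left(141 + 213\right) Y = \left(141 + 213\right) 112 = 354 \cdot 112 = 39648$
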